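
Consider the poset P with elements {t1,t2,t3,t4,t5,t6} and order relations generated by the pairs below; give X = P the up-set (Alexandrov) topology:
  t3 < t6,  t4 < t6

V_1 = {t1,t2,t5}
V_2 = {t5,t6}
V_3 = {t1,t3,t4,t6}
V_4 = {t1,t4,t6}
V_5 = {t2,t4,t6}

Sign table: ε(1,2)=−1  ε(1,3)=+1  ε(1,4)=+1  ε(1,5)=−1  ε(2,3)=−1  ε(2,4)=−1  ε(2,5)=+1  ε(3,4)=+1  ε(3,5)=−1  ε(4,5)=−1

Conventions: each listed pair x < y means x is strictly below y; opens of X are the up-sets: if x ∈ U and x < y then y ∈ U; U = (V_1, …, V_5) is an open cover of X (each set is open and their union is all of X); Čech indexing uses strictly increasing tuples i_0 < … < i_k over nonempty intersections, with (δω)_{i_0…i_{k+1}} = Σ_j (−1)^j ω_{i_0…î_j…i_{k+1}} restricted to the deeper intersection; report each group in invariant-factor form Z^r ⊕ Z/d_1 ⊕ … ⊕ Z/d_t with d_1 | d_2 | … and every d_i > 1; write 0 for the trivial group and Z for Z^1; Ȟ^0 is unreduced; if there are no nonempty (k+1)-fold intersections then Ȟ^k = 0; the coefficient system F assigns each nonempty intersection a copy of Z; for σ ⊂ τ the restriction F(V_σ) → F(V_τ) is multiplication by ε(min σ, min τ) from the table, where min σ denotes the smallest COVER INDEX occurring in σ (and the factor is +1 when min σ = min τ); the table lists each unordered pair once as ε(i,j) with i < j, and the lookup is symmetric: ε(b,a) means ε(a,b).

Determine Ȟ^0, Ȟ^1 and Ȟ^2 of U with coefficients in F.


Ȟ^0 ≅ Z, Ȟ^1 ≅ Z^2 and Ȟ^2 ≅ 0

cover nerve:
  V12={t5} V13={t1} V14={t1} V15={t2} V23={t6} V24={t6} V25={t6} V34={t1,t4,t6} V35={t4,t6} V45={t4,t6}
  V134={t1} V234={t6} V235={t6} V245={t6} V345={t4,t6}
  V2345={t6}
C dims 5,10,5,1; δ0: rk 4, SNF 1^4; δ1: rk 4, SNF 1^4; δ2: rk 1, SNF 1^1
Ȟ^0: (5−4)−0=1 ⇒ Z
Ȟ^1: (10−4)−4=2 ⇒ Z^2
Ȟ^2: (5−1)−4=0 ⇒ 0


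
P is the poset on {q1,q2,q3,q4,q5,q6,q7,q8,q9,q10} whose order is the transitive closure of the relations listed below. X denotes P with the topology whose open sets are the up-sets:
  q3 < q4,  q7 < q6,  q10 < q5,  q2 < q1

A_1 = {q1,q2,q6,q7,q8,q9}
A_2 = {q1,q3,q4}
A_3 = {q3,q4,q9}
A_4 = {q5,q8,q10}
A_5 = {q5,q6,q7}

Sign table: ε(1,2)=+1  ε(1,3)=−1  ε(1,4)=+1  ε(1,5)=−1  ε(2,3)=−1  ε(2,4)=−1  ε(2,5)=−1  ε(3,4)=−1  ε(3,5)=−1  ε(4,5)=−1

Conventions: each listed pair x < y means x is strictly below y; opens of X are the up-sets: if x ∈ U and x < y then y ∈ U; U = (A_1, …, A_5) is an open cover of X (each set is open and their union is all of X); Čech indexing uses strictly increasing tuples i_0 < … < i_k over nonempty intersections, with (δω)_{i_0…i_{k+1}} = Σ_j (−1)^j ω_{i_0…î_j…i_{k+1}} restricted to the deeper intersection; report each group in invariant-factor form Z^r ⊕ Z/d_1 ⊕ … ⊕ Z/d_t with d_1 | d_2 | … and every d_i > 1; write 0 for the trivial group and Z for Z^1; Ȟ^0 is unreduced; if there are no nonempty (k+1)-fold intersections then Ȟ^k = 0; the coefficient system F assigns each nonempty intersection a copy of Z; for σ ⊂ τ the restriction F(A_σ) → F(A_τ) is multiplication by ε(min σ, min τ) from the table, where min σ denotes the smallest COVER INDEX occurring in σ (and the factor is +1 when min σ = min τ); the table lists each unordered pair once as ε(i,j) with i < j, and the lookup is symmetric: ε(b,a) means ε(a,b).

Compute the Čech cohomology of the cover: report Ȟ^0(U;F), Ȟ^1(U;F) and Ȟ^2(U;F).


Ȟ^0(U;F) ≅ Z, Ȟ^1(U;F) ≅ Z^2, Ȟ^2(U;F) ≅ 0

cover nerve:
  A12={q1} A13={q9} A14={q8} A15={q6,q7} A23={q3,q4} A45={q5}
C dims 5,6; δ0: rk 4, SNF 1^4
Ȟ^0: (5−4)−0=1 ⇒ Z
Ȟ^1: (6−0)−4=2 ⇒ Z^2
Ȟ^2: (0−0)−0=0 ⇒ 0


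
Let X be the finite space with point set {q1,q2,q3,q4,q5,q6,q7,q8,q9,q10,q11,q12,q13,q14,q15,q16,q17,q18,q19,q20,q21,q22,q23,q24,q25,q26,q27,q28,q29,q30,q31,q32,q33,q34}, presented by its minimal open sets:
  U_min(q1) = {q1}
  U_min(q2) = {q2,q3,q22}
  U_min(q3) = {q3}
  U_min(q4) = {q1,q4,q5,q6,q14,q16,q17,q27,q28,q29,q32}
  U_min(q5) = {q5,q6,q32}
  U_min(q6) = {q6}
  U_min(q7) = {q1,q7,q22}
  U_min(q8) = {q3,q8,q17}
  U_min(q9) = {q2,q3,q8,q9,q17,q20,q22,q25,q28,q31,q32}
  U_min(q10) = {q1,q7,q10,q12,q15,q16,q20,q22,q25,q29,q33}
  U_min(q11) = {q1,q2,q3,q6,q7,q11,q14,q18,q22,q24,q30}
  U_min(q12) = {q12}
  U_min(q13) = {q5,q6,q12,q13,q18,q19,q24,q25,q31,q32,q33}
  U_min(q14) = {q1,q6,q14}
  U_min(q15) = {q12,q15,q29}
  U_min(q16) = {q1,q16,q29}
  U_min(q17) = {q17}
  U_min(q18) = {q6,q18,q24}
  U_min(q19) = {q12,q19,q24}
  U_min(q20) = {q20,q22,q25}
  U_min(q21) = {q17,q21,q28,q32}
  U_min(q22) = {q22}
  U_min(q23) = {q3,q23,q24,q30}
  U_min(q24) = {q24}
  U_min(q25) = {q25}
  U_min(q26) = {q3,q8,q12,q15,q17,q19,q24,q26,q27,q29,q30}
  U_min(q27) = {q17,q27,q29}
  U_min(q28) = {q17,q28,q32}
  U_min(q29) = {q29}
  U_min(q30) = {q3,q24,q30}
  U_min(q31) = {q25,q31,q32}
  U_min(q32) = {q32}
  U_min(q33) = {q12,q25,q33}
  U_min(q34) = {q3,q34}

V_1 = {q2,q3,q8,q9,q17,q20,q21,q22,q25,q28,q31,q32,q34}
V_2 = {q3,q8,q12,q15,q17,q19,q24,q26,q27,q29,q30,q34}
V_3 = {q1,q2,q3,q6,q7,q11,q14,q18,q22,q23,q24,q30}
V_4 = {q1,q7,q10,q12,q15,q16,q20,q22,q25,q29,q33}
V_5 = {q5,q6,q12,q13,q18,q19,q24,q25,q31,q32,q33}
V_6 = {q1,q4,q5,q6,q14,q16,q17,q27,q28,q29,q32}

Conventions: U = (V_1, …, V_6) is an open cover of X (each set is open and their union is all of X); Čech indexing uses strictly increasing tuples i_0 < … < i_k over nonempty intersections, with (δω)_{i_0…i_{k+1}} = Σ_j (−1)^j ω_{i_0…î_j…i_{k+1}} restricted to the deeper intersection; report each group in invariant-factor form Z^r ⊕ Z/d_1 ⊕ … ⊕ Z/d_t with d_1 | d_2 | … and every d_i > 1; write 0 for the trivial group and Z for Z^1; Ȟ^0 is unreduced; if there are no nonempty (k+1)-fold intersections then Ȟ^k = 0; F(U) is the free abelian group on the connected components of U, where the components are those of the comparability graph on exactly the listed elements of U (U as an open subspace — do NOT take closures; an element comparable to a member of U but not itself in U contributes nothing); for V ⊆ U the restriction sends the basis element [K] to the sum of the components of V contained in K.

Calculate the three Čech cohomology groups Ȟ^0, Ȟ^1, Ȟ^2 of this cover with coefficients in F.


cover nerve:
  V12={q3,q8,q17,q34} V13={q2,q3,q22} V14={q20,q22,q25} V15={q25,q31,q32} V16={q17,q28,q32} V23={q3,q24,q30} V24={q12,q15,q29} V25={q12,q19,q24} V26={q17,q27,q29} V34={q1,q7,q22} V35={q6,q18,q24} V36={q1,q6,q14} V45={q12,q25,q33} V46={q1,q16,q29} V56={q5,q6,q32}
  V123={q3} V126={q17} V134={q22} V145={q25} V156={q32} V235={q24} V245={q12} V246={q29} V346={q1} V356={q6}
components per intersection:
  V1: {q2,q3,q8,q9,q17,q20,q21,q22,q25,q28,q31,q32,q34}
  V2: {q3,q8,q12,q15,q17,q19,q24,q26,q27,q29,q30,q34}
  V3: {q1,q2,q3,q6,q7,q11,q14,q18,q22,q23,q24,q30}
  V4: {q1,q7,q10,q12,q15,q16,q20,q22,q25,q29,q33}
  V5: {q5,q6,q12,q13,q18,q19,q24,q25,q31,q32,q33}
  V6: {q1,q4,q5,q6,q14,q16,q17,q27,q28,q29,q32}
  V12: {q3,q8,q17,q34}
  V13: {q2,q3,q22}
  V14: {q20,q22,q25}
  V15: {q25,q31,q32}
  V16: {q17,q28,q32}
  V23: {q3,q24,q30}
  V24: {q12,q15,q29}
  V25: {q12,q19,q24}
  V26: {q17,q27,q29}
  V34: {q1,q7,q22}
  V35: {q6,q18,q24}
  V36: {q1,q6,q14}
  V45: {q12,q25,q33}
  V46: {q1,q16,q29}
  V56: {q5,q6,q32}
  V123: {q3}
  V126: {q17}
  V134: {q22}
  V145: {q25}
  V156: {q32}
  V235: {q24}
  V245: {q12}
  V246: {q29}
  V346: {q1}
  V356: {q6}
C dims 6,15,10; δ0: rk 5, SNF 1^5; δ1: rk 10, SNF 1^9·2
Ȟ^0: (6−5)−0=1 ⇒ Z
Ȟ^1: (15−10)−5=0 ⇒ 0
Ȟ^2: (10−0)−10=0 plus torsion [2] ⇒ Z/2

Ȟ^0 ≅ Z, Ȟ^1 ≅ 0, Ȟ^2 ≅ Z/2


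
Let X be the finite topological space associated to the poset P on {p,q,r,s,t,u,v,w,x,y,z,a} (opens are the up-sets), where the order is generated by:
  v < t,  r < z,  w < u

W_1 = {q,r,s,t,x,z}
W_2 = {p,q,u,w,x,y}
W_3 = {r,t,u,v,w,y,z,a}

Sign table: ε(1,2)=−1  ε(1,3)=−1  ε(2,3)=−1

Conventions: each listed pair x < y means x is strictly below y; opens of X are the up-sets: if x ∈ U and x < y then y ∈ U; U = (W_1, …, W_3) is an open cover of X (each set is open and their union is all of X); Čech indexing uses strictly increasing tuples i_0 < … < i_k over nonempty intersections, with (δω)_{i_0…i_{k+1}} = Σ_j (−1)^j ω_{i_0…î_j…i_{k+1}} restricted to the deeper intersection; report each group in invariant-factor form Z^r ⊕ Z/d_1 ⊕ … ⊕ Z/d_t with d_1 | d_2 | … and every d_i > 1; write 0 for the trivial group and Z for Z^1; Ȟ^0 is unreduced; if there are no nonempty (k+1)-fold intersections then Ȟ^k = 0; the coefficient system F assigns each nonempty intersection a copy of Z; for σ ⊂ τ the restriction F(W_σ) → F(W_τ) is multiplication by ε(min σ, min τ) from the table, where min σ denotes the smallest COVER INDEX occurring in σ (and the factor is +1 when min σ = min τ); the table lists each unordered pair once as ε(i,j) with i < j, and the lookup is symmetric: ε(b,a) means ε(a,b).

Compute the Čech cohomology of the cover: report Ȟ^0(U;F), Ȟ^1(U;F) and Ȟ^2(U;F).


nerve simplices:
  W12={q,x} W13={r,t,z} W23={u,w,y}
C dims 3,3; δ0: rk 3, SNF 1^2·2
degree 0: 3−3−0 = 0 → Ȟ^0 ≅ 0
degree 1: 3−0−3 = 0 plus torsion [2] → Ȟ^1 ≅ Z/2
degree 2: 0−0−0 = 0 → Ȟ^2 ≅ 0

Ȟ^0 ≅ 0, Ȟ^1 ≅ Z/2 and Ȟ^2 ≅ 0


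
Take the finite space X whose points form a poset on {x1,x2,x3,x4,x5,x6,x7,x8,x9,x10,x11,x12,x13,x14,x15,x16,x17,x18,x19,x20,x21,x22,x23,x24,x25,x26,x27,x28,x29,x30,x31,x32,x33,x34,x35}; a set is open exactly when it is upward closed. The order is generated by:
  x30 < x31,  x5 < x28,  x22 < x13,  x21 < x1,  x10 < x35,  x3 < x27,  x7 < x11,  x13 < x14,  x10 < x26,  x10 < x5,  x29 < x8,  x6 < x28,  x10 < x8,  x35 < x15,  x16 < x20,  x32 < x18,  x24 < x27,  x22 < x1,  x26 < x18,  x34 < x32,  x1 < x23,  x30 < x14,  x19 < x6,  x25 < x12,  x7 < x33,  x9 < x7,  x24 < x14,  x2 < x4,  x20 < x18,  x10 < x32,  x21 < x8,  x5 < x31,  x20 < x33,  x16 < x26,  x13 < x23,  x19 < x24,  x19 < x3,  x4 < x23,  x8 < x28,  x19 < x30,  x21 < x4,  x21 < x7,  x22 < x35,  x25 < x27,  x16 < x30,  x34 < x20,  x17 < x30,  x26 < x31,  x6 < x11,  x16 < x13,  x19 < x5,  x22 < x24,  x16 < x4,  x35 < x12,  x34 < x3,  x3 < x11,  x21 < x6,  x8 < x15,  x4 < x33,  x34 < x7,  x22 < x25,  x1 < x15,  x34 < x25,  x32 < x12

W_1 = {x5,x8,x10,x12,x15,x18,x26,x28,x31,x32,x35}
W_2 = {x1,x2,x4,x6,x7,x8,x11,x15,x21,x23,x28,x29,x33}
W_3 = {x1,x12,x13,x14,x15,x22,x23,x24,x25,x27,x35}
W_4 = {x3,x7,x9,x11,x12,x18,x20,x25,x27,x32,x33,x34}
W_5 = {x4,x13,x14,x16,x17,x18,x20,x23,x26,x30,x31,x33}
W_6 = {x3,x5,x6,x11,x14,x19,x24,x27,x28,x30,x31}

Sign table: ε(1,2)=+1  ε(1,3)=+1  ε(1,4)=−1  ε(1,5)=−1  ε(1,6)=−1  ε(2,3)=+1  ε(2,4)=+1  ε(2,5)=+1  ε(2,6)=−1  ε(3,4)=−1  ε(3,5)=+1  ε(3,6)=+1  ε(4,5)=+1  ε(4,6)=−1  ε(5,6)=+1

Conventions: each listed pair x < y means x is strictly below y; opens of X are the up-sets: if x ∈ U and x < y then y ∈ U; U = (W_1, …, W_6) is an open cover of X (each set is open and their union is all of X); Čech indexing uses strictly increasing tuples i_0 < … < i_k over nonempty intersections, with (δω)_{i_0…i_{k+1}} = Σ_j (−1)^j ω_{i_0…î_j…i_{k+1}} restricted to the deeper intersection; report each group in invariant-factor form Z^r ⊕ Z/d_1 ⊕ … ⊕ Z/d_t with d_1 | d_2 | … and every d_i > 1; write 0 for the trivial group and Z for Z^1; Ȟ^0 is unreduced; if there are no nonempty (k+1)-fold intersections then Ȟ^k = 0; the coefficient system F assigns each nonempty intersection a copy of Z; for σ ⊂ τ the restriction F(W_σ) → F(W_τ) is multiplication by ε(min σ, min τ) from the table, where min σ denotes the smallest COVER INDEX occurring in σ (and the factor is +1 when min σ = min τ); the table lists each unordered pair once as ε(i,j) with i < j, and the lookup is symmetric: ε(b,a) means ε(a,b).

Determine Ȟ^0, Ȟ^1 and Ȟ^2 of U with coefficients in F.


cover nerve:
  W12={x8,x15,x28} W13={x12,x15,x35} W14={x12,x18,x32} W15={x18,x26,x31} W16={x5,x28,x31} W23={x1,x15,x23} W24={x7,x11,x33} W25={x4,x23,x33} W26={x6,x11,x28} W34={x12,x25,x27} W35={x13,x14,x23} W36={x14,x24,x27} W45={x18,x20,x33} W46={x3,x11,x27} W56={x14,x30,x31}
  W123={x15} W126={x28} W134={x12} W145={x18} W156={x31} W235={x23} W245={x33} W246={x11} W346={x27} W356={x14}
C dims 6,15,10; δ0: rk 6, SNF 1^5·2; δ1: rk 9, SNF 1^9
Ȟ^0: (6−6)−0=0 ⇒ 0
Ȟ^1: (15−9)−6=0 plus torsion [2] ⇒ Z/2
Ȟ^2: (10−0)−9=1 ⇒ Z

Ȟ^0 ≅ 0,  Ȟ^1 ≅ Z/2,  Ȟ^2 ≅ Z


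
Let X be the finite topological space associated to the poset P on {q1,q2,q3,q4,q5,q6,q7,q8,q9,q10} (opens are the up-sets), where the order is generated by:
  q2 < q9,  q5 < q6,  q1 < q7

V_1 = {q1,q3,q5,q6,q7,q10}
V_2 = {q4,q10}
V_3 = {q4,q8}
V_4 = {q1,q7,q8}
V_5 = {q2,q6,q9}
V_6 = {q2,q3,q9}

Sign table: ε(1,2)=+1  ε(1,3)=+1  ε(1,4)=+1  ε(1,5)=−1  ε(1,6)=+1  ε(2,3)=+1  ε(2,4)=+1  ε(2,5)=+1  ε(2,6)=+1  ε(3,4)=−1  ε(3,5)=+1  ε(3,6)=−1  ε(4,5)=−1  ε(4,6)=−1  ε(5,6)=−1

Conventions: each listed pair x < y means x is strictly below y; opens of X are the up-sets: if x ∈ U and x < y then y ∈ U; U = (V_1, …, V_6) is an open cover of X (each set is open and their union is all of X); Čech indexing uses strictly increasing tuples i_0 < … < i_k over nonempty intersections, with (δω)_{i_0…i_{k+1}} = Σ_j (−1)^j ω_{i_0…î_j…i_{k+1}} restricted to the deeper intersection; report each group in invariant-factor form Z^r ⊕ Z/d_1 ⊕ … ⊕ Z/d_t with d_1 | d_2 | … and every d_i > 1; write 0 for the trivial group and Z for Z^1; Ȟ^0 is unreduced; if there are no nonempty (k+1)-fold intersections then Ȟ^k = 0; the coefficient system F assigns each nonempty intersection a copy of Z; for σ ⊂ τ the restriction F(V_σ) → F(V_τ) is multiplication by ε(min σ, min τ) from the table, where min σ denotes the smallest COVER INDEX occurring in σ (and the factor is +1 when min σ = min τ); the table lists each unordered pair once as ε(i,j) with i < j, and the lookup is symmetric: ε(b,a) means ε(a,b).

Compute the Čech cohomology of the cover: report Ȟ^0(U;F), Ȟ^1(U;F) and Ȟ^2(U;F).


nerve of the cover:
  V12={q10} V14={q1,q7} V15={q6} V16={q3} V23={q4} V34={q8} V56={q2,q9}
C dims 6,7; δ0: rk 6, SNF 1^5·2
Ȟ^0 = (6 − 6) − 0 = 0, so Ȟ^0 ≅ 0
Ȟ^1 = (7 − 0) − 6 = 1 plus torsion [2], so Ȟ^1 ≅ Z ⊕ Z/2
Ȟ^2 = (0 − 0) − 0 = 0, so Ȟ^2 ≅ 0

Ȟ^0(U;F) ≅ 0, Ȟ^1(U;F) ≅ Z ⊕ Z/2, Ȟ^2(U;F) ≅ 0


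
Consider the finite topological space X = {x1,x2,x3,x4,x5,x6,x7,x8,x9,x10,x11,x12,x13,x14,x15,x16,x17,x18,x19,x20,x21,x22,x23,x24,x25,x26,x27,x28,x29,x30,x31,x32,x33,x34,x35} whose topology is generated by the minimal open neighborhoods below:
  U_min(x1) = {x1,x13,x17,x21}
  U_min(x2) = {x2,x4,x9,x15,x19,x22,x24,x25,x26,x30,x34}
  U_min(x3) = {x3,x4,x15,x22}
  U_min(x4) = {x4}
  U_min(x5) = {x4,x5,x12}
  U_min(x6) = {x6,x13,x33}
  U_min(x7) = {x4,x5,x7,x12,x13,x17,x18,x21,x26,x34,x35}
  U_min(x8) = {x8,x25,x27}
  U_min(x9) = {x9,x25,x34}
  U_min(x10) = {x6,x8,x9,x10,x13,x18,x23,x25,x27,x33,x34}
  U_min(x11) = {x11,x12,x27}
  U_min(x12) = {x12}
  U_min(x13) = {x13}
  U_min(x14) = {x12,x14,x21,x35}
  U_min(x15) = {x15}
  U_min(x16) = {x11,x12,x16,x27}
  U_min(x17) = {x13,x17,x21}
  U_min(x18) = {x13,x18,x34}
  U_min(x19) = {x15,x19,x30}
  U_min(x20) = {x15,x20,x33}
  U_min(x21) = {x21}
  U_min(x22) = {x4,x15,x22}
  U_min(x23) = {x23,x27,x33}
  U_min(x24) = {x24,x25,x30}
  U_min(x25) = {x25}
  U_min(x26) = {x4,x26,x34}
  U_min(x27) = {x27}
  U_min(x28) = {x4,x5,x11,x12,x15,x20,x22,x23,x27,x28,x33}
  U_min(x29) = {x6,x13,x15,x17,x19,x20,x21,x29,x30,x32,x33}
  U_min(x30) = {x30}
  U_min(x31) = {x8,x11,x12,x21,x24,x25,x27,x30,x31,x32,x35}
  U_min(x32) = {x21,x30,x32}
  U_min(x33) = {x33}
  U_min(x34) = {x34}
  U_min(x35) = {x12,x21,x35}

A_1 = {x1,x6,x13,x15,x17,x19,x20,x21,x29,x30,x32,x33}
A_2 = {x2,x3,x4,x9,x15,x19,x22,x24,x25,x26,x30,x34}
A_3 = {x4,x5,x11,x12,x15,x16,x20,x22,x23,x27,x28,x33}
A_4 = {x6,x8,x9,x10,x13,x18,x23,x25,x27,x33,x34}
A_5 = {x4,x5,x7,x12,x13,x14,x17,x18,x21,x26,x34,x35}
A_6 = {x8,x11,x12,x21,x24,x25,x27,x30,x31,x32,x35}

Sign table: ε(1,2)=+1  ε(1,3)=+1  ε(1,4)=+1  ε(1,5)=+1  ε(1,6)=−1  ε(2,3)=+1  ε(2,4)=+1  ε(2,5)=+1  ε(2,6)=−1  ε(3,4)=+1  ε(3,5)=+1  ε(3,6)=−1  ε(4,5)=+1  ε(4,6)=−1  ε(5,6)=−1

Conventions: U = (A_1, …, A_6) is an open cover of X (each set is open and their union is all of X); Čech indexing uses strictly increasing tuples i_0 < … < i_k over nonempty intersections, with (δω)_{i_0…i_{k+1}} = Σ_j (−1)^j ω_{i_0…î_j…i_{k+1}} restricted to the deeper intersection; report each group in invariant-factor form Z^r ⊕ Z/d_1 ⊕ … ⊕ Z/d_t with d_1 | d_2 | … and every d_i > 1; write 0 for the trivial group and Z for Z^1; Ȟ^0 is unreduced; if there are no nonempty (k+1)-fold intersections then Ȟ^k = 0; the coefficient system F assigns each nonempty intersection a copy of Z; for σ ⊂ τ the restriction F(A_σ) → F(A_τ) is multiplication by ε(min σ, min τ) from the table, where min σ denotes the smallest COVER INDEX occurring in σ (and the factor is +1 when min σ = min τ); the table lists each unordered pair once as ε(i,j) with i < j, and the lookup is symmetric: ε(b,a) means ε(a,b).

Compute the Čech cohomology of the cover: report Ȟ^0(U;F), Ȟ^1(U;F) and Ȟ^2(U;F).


intersection data:
  A12={x15,x19,x30} A13={x15,x20,x33} A14={x6,x13,x33} A15={x13,x17,x21} A16={x21,x30,x32} A23={x4,x15,x22} A24={x9,x25,x34} A25={x4,x26,x34} A26={x24,x25,x30} A34={x23,x27,x33} A35={x4,x5,x12} A36={x11,x12,x27} A45={x13,x18,x34} A46={x8,x25,x27} A56={x12,x21,x35}
  A123={x15} A126={x30} A134={x33} A145={x13} A156={x21} A235={x4} A245={x34} A246={x25} A346={x27} A356={x12}
C dims 6,15,10; δ0: rk 5, SNF 1^5; δ1: rk 10, SNF 1^9·2
Ȟ^0 = (6 − 5) − 0 = 1, so Ȟ^0 ≅ Z
Ȟ^1 = (15 − 10) − 5 = 0, so Ȟ^1 ≅ 0
Ȟ^2 = (10 − 0) − 10 = 0 plus torsion [2], so Ȟ^2 ≅ Z/2

Ȟ^0 = Z, Ȟ^1 = 0 and Ȟ^2 = Z/2


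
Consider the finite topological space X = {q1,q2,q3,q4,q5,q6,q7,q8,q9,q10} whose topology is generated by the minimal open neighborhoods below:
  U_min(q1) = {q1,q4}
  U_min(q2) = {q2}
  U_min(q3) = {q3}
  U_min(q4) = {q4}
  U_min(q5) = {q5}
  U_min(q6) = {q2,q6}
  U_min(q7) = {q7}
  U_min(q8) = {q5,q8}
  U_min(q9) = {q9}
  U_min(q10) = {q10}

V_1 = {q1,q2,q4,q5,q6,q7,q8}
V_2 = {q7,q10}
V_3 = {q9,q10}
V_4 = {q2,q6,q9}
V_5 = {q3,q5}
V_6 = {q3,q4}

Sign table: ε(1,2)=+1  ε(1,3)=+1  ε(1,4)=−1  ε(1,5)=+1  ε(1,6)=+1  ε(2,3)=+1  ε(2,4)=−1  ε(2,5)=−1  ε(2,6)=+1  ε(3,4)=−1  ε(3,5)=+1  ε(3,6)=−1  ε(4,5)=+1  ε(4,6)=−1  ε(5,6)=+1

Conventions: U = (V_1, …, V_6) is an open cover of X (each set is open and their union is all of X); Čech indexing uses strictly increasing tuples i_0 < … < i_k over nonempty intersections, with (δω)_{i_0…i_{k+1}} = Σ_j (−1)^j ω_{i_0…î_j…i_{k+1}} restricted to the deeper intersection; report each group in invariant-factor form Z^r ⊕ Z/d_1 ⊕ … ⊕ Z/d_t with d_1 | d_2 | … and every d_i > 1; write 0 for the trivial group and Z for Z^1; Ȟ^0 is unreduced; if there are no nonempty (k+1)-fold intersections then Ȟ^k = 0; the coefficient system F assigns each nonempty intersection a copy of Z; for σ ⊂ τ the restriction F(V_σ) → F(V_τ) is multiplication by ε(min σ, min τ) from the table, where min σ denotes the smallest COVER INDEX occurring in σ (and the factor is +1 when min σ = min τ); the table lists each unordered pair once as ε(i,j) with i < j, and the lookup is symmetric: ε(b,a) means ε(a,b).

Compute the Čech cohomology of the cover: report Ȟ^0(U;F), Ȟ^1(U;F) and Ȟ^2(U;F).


Ȟ^0(U;F) ≅ Z,  Ȟ^1(U;F) ≅ Z^2,  Ȟ^2(U;F) ≅ 0

intersection data:
  V12={q7} V14={q2,q6} V15={q5} V16={q4} V23={q10} V34={q9} V56={q3}
C dims 6,7; δ0: rk 5, SNF 1^5
Ȟ^0 = (6 − 5) − 0 = 1, so Ȟ^0 ≅ Z
Ȟ^1 = (7 − 0) − 5 = 2, so Ȟ^1 ≅ Z^2
Ȟ^2 = (0 − 0) − 0 = 0, so Ȟ^2 ≅ 0


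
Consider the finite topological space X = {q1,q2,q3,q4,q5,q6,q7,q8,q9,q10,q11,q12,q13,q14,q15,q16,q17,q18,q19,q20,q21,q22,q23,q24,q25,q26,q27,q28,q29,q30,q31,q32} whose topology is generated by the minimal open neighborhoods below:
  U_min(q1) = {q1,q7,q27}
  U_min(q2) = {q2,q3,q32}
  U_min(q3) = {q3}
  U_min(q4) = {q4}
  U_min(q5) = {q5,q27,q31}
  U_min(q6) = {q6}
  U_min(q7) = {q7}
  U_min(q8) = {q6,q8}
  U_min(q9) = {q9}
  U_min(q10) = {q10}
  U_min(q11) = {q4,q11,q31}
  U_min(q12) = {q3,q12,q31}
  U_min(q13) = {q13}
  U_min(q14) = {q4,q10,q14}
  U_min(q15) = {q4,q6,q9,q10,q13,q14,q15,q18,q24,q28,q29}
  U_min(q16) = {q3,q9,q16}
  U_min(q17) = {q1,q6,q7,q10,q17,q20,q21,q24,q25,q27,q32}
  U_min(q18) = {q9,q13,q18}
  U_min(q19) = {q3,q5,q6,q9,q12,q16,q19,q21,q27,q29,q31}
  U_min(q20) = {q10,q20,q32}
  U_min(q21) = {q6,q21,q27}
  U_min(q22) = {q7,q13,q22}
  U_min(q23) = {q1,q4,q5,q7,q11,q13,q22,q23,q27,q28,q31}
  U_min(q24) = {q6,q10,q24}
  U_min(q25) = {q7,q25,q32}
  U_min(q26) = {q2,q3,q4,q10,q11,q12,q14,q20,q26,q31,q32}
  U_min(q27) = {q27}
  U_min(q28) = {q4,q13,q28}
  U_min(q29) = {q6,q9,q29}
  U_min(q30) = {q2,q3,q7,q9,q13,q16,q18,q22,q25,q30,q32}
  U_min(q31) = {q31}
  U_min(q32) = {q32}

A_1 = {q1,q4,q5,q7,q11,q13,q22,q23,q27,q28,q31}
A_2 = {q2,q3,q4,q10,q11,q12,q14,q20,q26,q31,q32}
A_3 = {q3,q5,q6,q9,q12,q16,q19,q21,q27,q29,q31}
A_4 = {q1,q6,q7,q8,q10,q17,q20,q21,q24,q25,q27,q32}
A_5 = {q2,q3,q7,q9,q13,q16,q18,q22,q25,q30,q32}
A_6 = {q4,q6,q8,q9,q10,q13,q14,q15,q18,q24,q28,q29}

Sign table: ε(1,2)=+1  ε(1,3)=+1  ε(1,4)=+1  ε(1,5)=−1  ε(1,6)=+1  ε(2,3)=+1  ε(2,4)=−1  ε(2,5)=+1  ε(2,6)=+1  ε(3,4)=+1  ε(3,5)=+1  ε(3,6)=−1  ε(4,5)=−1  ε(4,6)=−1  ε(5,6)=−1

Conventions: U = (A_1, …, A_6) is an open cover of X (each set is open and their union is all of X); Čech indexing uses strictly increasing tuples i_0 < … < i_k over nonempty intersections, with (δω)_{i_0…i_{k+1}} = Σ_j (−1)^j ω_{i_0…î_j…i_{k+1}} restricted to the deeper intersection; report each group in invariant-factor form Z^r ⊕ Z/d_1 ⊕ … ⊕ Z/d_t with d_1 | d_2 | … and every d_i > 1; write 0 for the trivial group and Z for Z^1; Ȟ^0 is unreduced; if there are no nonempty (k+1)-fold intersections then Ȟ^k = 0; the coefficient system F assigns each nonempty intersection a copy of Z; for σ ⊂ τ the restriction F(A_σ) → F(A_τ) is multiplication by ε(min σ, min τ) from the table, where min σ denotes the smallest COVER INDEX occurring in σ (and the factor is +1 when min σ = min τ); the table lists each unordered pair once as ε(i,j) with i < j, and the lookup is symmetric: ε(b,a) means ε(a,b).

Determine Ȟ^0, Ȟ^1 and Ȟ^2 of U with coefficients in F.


intersection data:
  A12={q4,q11,q31} A13={q5,q27,q31} A14={q1,q7,q27} A15={q7,q13,q22} A16={q4,q13,q28} A23={q3,q12,q31} A24={q10,q20,q32} A25={q2,q3,q32} A26={q4,q10,q14} A34={q6,q21,q27} A35={q3,q9,q16} A36={q6,q9,q29} A45={q7,q25,q32} A46={q6,q8,q10,q24} A56={q9,q13,q18}
  A123={q31} A126={q4} A134={q27} A145={q7} A156={q13} A235={q3} A245={q32} A246={q10} A346={q6} A356={q9}
C dims 6,15,10; δ0: rk 6, SNF 1^5·2; δ1: rk 9, SNF 1^9
Ȟ^0 = (6 − 6) − 0 = 0, so Ȟ^0 ≅ 0
Ȟ^1 = (15 − 9) − 6 = 0 plus torsion [2], so Ȟ^1 ≅ Z/2
Ȟ^2 = (10 − 0) − 9 = 1, so Ȟ^2 ≅ Z

Ȟ^0 = 0; Ȟ^1 = Z/2; Ȟ^2 = Z


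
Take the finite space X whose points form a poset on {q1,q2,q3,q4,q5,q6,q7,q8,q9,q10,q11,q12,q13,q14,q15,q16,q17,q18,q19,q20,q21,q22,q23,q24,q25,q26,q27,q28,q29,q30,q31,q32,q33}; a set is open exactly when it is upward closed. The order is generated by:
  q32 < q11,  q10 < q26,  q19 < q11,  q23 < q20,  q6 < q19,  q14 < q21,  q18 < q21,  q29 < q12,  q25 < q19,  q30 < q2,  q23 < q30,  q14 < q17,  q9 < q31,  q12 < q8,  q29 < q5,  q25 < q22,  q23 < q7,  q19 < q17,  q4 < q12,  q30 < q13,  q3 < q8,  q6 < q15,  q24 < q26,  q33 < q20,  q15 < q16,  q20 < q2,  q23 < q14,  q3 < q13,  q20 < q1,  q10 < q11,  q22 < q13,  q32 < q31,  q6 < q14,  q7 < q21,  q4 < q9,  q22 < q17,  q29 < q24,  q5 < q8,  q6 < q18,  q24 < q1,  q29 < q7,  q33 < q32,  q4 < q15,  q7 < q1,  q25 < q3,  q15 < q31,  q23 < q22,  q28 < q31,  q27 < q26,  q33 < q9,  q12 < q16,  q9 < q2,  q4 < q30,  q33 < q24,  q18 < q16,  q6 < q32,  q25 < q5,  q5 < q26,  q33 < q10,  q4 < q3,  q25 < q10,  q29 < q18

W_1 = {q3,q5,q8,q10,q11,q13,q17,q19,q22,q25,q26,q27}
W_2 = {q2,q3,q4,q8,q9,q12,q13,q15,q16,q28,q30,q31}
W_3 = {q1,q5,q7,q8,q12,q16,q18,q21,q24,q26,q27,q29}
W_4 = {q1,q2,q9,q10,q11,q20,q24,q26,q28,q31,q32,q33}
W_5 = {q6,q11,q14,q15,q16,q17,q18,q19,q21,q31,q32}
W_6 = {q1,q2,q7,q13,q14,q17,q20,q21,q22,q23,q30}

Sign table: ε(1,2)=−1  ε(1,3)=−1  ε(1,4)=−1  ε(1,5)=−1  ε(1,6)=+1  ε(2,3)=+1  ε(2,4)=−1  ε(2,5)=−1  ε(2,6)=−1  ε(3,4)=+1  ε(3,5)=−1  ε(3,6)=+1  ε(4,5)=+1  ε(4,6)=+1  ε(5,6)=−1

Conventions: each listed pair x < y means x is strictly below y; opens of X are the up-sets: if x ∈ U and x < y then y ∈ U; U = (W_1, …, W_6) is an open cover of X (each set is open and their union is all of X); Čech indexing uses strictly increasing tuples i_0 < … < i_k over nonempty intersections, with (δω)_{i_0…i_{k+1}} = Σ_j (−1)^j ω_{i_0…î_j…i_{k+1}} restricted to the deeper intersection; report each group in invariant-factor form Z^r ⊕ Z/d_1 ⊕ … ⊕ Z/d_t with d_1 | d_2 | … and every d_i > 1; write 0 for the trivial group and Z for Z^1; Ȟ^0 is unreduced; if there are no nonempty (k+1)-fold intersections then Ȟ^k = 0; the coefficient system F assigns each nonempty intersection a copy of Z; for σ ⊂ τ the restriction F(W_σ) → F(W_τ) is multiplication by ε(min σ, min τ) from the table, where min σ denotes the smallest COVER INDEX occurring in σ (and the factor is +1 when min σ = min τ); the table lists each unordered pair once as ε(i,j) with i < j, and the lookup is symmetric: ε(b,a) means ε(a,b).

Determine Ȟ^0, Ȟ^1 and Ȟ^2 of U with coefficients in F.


nerve simplices:
  W12={q3,q8,q13} W13={q5,q8,q26,q27} W14={q10,q11,q26} W15={q11,q17,q19} W16={q13,q17,q22} W23={q8,q12,q16} W24={q2,q9,q28,q31} W25={q15,q16,q31} W26={q2,q13,q30} W34={q1,q24,q26} W35={q16,q18,q21} W36={q1,q7,q21} W45={q11,q31,q32} W46={q1,q2,q20} W56={q14,q17,q21}
  W123={q8} W126={q13} W134={q26} W145={q11} W156={q17} W235={q16} W245={q31} W246={q2} W346={q1} W356={q21}
C dims 6,15,10; δ0: rk 6, SNF 1^5·2; δ1: rk 9, SNF 1^9
degree 0: 6−6−0 = 0 → Ȟ^0 ≅ 0
degree 1: 15−9−6 = 0 plus torsion [2] → Ȟ^1 ≅ Z/2
degree 2: 10−0−9 = 1 → Ȟ^2 ≅ Z

Ȟ^0 = 0; Ȟ^1 = Z/2; Ȟ^2 = Z


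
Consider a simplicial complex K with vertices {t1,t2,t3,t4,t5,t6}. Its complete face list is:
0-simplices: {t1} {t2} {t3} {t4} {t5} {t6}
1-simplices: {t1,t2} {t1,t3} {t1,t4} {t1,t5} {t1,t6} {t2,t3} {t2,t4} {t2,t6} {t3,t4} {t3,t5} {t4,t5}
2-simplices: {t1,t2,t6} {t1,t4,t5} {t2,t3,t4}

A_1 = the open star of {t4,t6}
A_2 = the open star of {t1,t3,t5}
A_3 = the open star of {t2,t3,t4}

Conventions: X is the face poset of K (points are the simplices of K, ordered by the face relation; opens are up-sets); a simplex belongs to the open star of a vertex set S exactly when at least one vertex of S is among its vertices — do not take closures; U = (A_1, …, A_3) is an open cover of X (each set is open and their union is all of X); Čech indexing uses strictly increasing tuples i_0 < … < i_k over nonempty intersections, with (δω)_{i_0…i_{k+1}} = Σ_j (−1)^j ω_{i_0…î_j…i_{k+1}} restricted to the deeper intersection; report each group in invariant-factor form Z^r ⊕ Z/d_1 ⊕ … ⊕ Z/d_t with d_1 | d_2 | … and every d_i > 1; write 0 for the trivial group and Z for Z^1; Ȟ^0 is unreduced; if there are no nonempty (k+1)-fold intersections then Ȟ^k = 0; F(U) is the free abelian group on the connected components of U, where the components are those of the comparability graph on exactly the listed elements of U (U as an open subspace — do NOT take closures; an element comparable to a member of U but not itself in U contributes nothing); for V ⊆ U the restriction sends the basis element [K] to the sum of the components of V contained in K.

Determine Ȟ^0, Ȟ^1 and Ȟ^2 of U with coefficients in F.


nerve of the cover:
  A1={{t4},{t6},{t1,t4},{t1,t6},{t2,t4},{t2,t6},{t3,t4},{t4,t5},{t1,t2,t6},{t1,t4,t5},{t2,t3,t4}} A2={{t1},{t3},{t5},{t1,t2},{t1,t3},{t1,t4},{t1,t5},{t1,t6},{t2,t3},{t3,t4},{t3,t5},{t4,t5},{t1,t2,t6},{t1,t4,t5},{t2,t3,t4}} A3={{t2},{t3},{t4},{t1,t2},{t1,t3},{t1,t4},{t2,t3},{t2,t4},{t2,t6},{t3,t4},{t3,t5},{t4,t5},{t1,t2,t6},{t1,t4,t5},{t2,t3,t4}}
  A12={{t1,t4},{t1,t6},{t3,t4},{t4,t5},{t1,t2,t6},{t1,t4,t5},{t2,t3,t4}} A13={{t4},{t1,t4},{t2,t4},{t2,t6},{t3,t4},{t4,t5},{t1,t2,t6},{t1,t4,t5},{t2,t3,t4}} A23={{t3},{t1,t2},{t1,t3},{t1,t4},{t2,t3},{t3,t4},{t3,t5},{t4,t5},{t1,t2,t6},{t1,t4,t5},{t2,t3,t4}}
  A123={{t1,t4},{t3,t4},{t4,t5},{t1,t2,t6},{t1,t4,t5},{t2,t3,t4}}
components per intersection:
  A1: {{t4},{t1,t4},{t2,t4},{t3,t4},{t4,t5},{t1,t4,t5},{t2,t3,t4}} {{t6},{t1,t6},{t2,t6},{t1,t2,t6}}
  A2: {{t1},{t3},{t5},{t1,t2},{t1,t3},{t1,t4},{t1,t5},{t1,t6},{t2,t3},{t3,t4},{t3,t5},{t4,t5},{t1,t2,t6},{t1,t4,t5},{t2,t3,t4}}
  A3: {{t2},{t3},{t4},{t1,t2},{t1,t3},{t1,t4},{t2,t3},{t2,t4},{t2,t6},{t3,t4},{t3,t5},{t4,t5},{t1,t2,t6},{t1,t4,t5},{t2,t3,t4}}
  A12: {{t1,t4},{t4,t5},{t1,t4,t5}} {{t1,t6},{t1,t2,t6}} {{t3,t4},{t2,t3,t4}}
  A13: {{t4},{t1,t4},{t2,t4},{t3,t4},{t4,t5},{t1,t4,t5},{t2,t3,t4}} {{t2,t6},{t1,t2,t6}}
  A23: {{t3},{t1,t3},{t2,t3},{t3,t4},{t3,t5},{t2,t3,t4}} {{t1,t2},{t1,t2,t6}} {{t1,t4},{t4,t5},{t1,t4,t5}}
  A123: {{t1,t4},{t4,t5},{t1,t4,t5}} {{t3,t4},{t2,t3,t4}} {{t1,t2,t6}}
C dims 4,8,3; δ0: rk 3, SNF 1^3; δ1: rk 3, SNF 1^3
Ȟ^0 = (4 − 3) − 0 = 1, so Ȟ^0 ≅ Z
Ȟ^1 = (8 − 3) − 3 = 2, so Ȟ^1 ≅ Z^2
Ȟ^2 = (3 − 0) − 3 = 0, so Ȟ^2 ≅ 0

Ȟ^0 ≅ Z,  Ȟ^1 ≅ Z^2,  Ȟ^2 ≅ 0


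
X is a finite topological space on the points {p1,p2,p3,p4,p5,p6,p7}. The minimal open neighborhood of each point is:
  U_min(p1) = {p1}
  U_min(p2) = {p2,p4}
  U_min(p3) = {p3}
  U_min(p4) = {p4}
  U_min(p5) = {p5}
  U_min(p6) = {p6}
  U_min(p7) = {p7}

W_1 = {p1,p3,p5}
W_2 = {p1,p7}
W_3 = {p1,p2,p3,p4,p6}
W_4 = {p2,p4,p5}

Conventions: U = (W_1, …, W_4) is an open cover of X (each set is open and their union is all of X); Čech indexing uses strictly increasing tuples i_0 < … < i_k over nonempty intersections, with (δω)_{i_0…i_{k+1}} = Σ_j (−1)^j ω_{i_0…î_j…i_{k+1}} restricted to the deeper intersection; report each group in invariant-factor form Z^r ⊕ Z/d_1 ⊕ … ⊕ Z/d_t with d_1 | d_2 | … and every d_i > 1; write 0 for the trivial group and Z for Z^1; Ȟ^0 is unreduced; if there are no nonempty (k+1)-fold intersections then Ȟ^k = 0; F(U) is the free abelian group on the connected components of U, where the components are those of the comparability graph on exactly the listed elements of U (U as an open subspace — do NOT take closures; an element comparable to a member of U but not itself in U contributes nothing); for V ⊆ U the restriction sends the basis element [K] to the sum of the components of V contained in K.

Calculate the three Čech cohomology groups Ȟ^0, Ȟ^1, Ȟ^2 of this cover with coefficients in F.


Ȟ^0(U;F) ≅ Z^6, Ȟ^1(U;F) ≅ 0, Ȟ^2(U;F) ≅ 0

nonempty intersections:
  W12={p1} W13={p1,p3} W14={p5} W23={p1} W34={p2,p4}
  W123={p1}
components per intersection:
  W1: {p1} {p3} {p5}
  W2: {p1} {p7}
  W3: {p1} {p2,p4} {p3} {p6}
  W4: {p2,p4} {p5}
  W12: {p1}
  W13: {p1} {p3}
  W14: {p5}
  W23: {p1}
  W34: {p2,p4}
  W123: {p1}
C dims 11,6,1; δ0: rk 5, SNF 1^5; δ1: rk 1, SNF 1^1
Ȟ^0: (11−5)−0=6 ⇒ Z^6
Ȟ^1: (6−1)−5=0 ⇒ 0
Ȟ^2: (1−0)−1=0 ⇒ 0


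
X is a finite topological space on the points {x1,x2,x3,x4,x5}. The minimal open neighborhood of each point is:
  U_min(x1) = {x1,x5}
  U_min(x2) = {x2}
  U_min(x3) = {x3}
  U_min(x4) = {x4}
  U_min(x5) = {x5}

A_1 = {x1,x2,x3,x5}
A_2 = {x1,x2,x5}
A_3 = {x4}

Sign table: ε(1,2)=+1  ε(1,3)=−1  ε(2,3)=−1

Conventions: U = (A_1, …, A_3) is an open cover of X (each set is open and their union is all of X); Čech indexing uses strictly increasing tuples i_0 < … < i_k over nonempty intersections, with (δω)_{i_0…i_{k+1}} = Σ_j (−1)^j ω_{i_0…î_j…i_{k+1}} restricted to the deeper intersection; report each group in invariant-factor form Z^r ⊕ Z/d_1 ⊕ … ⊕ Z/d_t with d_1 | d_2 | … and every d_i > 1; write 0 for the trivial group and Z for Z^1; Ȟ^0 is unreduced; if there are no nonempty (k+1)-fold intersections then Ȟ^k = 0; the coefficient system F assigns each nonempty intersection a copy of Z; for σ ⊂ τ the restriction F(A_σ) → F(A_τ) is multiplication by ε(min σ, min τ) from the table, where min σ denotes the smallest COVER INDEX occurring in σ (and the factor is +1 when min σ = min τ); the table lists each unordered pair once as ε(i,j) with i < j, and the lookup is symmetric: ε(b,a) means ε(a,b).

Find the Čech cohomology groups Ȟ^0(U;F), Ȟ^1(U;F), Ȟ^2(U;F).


nonempty overlaps:
  A12={x1,x2,x5}
C dims 3,1; δ0: rk 1, SNF 1^1
degree 0: 3−1−0 = 2 → Ȟ^0 ≅ Z^2
degree 1: 1−0−1 = 0 → Ȟ^1 ≅ 0
degree 2: 0−0−0 = 0 → Ȟ^2 ≅ 0

Ȟ^0(U;F) ≅ Z^2, Ȟ^1(U;F) ≅ 0 and Ȟ^2(U;F) ≅ 0


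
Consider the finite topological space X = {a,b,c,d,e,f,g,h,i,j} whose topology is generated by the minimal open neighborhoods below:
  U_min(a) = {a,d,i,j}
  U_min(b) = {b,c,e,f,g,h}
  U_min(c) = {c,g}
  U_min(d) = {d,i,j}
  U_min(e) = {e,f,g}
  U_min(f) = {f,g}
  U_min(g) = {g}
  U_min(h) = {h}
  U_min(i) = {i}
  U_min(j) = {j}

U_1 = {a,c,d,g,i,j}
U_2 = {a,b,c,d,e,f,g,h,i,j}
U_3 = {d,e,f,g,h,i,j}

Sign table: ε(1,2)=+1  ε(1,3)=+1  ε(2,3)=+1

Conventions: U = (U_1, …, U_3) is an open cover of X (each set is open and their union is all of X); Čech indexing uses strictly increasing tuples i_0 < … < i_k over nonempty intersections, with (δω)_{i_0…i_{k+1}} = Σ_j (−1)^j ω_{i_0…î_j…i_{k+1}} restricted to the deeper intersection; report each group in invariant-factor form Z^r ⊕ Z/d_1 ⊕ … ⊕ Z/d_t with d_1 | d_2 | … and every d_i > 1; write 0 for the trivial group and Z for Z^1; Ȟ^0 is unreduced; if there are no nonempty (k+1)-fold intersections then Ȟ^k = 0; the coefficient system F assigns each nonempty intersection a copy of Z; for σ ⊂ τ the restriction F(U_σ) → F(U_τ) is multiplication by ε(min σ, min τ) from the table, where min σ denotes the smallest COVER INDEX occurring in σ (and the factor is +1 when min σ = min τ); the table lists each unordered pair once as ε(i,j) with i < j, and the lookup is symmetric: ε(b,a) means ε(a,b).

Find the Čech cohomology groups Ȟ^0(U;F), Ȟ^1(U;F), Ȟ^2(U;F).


Ȟ^0(U;F) ≅ Z,  Ȟ^1(U;F) ≅ 0,  Ȟ^2(U;F) ≅ 0

cover nerve:
  U12={a,c,d,g,i,j} U13={d,g,i,j} U23={d,e,f,g,h,i,j}
  U123={d,g,i,j}
C dims 3,3,1; δ0: rk 2, SNF 1^2; δ1: rk 1, SNF 1^1
Ȟ^0: (3−2)−0=1 ⇒ Z
Ȟ^1: (3−1)−2=0 ⇒ 0
Ȟ^2: (1−0)−1=0 ⇒ 0


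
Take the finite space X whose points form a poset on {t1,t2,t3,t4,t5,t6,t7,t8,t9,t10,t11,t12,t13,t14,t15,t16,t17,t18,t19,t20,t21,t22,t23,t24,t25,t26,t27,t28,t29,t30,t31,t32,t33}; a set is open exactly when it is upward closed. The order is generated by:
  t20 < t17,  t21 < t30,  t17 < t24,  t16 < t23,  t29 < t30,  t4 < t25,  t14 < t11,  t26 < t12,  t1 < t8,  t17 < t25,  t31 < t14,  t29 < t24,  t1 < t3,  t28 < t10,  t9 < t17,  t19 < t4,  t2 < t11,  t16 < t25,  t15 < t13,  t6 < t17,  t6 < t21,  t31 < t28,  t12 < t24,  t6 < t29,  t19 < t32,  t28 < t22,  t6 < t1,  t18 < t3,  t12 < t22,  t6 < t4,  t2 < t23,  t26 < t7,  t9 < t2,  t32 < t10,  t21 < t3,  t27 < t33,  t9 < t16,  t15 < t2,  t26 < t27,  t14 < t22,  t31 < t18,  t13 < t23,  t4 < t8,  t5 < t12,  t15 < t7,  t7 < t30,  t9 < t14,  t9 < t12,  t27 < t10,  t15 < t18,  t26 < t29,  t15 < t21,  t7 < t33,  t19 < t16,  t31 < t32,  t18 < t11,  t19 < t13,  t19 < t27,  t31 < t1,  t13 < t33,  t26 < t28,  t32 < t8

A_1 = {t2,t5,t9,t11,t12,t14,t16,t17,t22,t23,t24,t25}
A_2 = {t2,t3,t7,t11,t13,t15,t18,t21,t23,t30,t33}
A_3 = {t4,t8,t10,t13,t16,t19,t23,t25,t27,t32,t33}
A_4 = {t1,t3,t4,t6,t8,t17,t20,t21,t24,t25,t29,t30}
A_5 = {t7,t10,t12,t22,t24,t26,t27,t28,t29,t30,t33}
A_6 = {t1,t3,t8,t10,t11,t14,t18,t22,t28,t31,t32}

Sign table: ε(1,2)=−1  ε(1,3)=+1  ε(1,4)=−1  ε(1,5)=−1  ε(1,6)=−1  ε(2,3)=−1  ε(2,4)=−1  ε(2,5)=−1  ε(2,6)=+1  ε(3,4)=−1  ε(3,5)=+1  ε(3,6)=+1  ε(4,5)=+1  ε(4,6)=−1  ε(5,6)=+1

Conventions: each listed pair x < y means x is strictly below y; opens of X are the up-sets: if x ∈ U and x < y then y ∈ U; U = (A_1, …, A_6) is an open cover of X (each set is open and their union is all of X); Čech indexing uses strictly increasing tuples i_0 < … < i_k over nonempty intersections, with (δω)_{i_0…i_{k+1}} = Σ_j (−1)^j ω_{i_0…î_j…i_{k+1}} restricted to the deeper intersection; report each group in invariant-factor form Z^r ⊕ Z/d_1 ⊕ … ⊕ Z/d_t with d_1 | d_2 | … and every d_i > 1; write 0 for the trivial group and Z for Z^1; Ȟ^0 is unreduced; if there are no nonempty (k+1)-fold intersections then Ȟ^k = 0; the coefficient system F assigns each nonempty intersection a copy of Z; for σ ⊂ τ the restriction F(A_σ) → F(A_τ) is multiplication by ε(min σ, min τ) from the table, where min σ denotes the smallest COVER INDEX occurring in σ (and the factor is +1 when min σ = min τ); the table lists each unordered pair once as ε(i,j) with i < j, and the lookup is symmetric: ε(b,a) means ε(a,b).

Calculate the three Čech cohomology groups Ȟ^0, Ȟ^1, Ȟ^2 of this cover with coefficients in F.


Ȟ^0 ≅ 0, Ȟ^1 ≅ Z/2, Ȟ^2 ≅ Z

nerve of the cover:
  A12={t2,t11,t23} A13={t16,t23,t25} A14={t17,t24,t25} A15={t12,t22,t24} A16={t11,t14,t22} A23={t13,t23,t33} A24={t3,t21,t30} A25={t7,t30,t33} A26={t3,t11,t18} A34={t4,t8,t25} A35={t10,t27,t33} A36={t8,t10,t32} A45={t24,t29,t30} A46={t1,t3,t8} A56={t10,t22,t28}
  A123={t23} A126={t11} A134={t25} A145={t24} A156={t22} A235={t33} A245={t30} A246={t3} A346={t8} A356={t10}
C dims 6,15,10; δ0: rk 6, SNF 1^5·2; δ1: rk 9, SNF 1^9
Ȟ^0 = (6 − 6) − 0 = 0, so Ȟ^0 ≅ 0
Ȟ^1 = (15 − 9) − 6 = 0 plus torsion [2], so Ȟ^1 ≅ Z/2
Ȟ^2 = (10 − 0) − 9 = 1, so Ȟ^2 ≅ Z


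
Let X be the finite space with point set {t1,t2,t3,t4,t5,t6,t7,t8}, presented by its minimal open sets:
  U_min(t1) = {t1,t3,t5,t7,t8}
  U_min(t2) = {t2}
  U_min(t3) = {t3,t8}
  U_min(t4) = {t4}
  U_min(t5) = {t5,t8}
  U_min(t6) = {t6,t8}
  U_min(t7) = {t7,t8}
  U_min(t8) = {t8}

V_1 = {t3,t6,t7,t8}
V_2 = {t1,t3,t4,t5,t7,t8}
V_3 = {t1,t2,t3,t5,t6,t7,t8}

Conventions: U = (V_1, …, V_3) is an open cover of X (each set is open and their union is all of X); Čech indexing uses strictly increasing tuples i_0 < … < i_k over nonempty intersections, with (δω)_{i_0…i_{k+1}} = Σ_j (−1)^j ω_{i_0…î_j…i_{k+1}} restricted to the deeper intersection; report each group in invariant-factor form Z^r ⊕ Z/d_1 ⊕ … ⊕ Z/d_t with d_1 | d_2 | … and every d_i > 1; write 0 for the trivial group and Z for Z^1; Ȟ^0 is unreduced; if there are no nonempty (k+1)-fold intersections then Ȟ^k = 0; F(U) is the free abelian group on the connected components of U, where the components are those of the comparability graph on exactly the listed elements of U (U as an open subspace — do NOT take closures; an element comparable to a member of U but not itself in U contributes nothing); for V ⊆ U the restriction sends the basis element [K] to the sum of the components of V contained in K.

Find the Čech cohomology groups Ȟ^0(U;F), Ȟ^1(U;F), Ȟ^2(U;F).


nonempty overlaps:
  V12={t3,t7,t8} V13={t3,t6,t7,t8} V23={t1,t3,t5,t7,t8}
  V123={t3,t7,t8}
components per intersection:
  V1: {t3,t6,t7,t8}
  V2: {t1,t3,t5,t7,t8} {t4}
  V3: {t1,t3,t5,t6,t7,t8} {t2}
  V12: {t3,t7,t8}
  V13: {t3,t6,t7,t8}
  V23: {t1,t3,t5,t7,t8}
  V123: {t3,t7,t8}
C dims 5,3,1; δ0: rk 2, SNF 1^2; δ1: rk 1, SNF 1^1
degree 0: 5−2−0 = 3 → Ȟ^0 ≅ Z^3
degree 1: 3−1−2 = 0 → Ȟ^1 ≅ 0
degree 2: 1−0−1 = 0 → Ȟ^2 ≅ 0

Ȟ^0 = Z^3, Ȟ^1 = 0, Ȟ^2 = 0


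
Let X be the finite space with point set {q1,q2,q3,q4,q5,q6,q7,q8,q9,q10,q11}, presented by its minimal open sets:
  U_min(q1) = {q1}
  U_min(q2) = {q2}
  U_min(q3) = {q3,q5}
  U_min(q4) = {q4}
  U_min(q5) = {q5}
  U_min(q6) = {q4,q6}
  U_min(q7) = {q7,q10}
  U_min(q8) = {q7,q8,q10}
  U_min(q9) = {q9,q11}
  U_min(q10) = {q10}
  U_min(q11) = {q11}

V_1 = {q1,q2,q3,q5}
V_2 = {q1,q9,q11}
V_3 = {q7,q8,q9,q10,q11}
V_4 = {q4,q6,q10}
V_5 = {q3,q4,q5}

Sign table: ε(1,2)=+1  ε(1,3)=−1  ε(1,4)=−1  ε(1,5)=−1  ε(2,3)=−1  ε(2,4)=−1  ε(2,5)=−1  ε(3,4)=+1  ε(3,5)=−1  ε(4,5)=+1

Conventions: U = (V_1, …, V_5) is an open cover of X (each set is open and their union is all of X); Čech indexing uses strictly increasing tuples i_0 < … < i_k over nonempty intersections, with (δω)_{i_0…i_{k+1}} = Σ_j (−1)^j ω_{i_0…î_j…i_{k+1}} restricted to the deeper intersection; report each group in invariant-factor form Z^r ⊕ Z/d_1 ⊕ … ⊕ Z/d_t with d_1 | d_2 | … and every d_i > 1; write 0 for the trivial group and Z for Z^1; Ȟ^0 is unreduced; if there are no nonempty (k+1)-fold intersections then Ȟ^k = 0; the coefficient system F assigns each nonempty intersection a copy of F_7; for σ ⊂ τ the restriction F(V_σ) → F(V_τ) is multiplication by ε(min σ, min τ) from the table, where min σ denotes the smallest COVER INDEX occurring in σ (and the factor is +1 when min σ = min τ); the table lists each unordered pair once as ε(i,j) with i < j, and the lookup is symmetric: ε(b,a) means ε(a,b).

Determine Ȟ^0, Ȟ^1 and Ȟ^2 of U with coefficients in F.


Ȟ^0 = Z/7, Ȟ^1 = Z/7, Ȟ^2 = 0

intersection data:
  V12={q1} V15={q3,q5} V23={q9,q11} V34={q10} V45={q4}
C dims 5,5; δ0: rk_F7 4
Ȟ^0 = (5 − 4) − 0 = 1, so Ȟ^0 ≅ Z/7
Ȟ^1 = (5 − 0) − 4 = 1, so Ȟ^1 ≅ Z/7
Ȟ^2 = (0 − 0) − 0 = 0, so Ȟ^2 ≅ 0
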